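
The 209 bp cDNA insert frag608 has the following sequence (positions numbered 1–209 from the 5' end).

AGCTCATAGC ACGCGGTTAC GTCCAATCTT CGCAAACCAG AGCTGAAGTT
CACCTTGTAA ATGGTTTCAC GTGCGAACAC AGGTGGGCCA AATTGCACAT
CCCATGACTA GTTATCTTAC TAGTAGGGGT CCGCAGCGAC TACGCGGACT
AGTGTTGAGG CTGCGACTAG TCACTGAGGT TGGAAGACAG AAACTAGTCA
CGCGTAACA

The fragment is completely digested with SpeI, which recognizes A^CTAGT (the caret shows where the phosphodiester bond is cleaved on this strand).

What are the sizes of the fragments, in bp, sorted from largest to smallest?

SpeI sites (ACTAGT) start at positions 107, 119, 148, 166, 193.
SpeI cuts after the first base of each site, so after positions 107, 119, 148, 166, 193.
Linear molecule, 5 cuts → 6 fragments:
  1–107 → 107 bp
  108–119 → 12 bp
  120–148 → 29 bp
  149–166 → 18 bp
  167–193 → 27 bp
  194–209 → 16 bp
Sorted largest to smallest: 107, 29, 27, 18, 16, 12 bp.

107, 29, 27, 18, 16, 12 bp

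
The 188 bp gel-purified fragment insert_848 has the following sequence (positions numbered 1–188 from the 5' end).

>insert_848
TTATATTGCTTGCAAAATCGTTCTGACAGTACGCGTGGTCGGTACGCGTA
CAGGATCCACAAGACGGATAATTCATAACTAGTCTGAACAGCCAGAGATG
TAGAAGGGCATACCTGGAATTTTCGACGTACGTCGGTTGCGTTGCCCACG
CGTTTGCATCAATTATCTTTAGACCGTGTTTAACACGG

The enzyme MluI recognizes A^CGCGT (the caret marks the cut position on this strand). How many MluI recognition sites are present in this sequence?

3

ACGCGT occurs starting at positions 31, 44, 148.
MluI cuts at 3 sites.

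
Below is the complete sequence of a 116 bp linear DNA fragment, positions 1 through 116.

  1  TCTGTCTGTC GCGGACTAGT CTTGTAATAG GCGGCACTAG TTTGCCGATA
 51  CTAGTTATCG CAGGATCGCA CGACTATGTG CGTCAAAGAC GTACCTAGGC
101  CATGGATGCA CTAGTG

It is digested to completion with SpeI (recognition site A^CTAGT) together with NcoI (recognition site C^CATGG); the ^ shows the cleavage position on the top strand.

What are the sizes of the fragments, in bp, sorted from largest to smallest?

50, 21, 15, 14, 10, 6 bp

SpeI sites (ACTAGT) start at positions 15, 36, 50, 110.
SpeI cuts after the first base of each site, so after positions 15, 36, 50, 110.
The NcoI site (CCATGG) starts at position 100.
NcoI cuts after the first base of each site, so after position 100.
Combined cut positions: 15, 36, 50, 100, 110.
Linear molecule, 5 cuts → 6 fragments:
  1–15 → 15 bp
  16–36 → 21 bp
  37–50 → 14 bp
  51–100 → 50 bp
  101–110 → 10 bp
  111–116 → 6 bp
Sorted largest to smallest: 50, 21, 15, 14, 10, 6 bp.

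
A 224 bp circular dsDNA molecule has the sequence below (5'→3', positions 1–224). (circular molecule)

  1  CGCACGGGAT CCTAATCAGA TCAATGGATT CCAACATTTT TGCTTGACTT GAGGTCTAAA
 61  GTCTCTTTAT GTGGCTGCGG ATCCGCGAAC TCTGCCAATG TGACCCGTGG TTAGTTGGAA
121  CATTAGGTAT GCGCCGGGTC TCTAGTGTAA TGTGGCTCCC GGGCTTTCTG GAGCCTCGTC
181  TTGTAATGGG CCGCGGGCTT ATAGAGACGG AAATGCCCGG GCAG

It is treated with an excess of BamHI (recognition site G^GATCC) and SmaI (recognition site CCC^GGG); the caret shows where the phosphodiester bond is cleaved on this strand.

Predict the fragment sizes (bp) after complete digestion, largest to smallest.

81, 72, 58, 13 bp

BamHI sites (GGATCC) start at positions 7, 79.
BamHI cuts after the first base of each site, so after positions 7, 79.
SmaI sites (CCCGGG) start at positions 158, 216.
SmaI cuts after base 3 of each site, so after positions 160, 218.
Combined cut positions: 7, 79, 160, 218.
Circular molecule, 4 cuts → 4 fragments:
  8–79 → 72 bp
  80–160 → 81 bp
  161–218 → 58 bp
  219–224 then 1–7 → 6 + 7 = 13 bp
Sorted largest to smallest: 81, 72, 58, 13 bp.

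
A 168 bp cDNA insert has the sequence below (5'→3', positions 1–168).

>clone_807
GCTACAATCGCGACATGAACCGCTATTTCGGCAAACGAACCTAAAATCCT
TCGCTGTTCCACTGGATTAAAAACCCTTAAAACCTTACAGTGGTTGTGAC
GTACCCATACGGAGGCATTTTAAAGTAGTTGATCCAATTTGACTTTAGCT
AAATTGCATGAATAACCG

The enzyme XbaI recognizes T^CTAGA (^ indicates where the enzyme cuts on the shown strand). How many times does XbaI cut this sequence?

No occurrence of TCTAGA is present in the sequence.
XbaI does not cut: 0 sites.

0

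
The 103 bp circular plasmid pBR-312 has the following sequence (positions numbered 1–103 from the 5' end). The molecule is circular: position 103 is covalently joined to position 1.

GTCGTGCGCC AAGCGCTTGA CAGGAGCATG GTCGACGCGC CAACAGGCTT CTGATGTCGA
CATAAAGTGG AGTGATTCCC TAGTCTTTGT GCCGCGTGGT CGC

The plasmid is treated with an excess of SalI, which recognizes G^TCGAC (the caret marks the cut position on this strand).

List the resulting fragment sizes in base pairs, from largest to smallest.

SalI sites (GTCGAC) start at positions 31, 56.
SalI cuts after the first base of each site, so after positions 31, 56.
Circular molecule, 2 cuts → 2 fragments:
  32–56 → 25 bp
  57–103 then 1–31 → 47 + 31 = 78 bp
Sorted largest to smallest: 78, 25 bp.

78, 25 bp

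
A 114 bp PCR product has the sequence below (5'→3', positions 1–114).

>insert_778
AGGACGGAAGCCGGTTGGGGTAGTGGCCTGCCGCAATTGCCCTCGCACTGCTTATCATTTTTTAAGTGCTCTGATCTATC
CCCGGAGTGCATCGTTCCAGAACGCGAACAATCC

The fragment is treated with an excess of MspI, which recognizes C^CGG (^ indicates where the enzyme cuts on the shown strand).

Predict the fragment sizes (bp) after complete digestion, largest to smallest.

MspI sites (CCGG) start at positions 11, 82.
MspI cuts after the first base of each site, so after positions 11, 82.
Linear molecule, 2 cuts → 3 fragments:
  1–11 → 11 bp
  12–82 → 71 bp
  83–114 → 32 bp
Sorted largest to smallest: 71, 32, 11 bp.

71, 32, 11 bp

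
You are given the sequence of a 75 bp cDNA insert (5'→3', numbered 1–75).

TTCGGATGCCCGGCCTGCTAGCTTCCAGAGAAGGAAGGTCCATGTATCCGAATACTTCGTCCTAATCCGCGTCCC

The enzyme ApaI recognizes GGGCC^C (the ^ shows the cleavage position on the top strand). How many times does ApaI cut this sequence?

No occurrence of GGGCCC is present in the sequence.
ApaI does not cut: 0 sites.

0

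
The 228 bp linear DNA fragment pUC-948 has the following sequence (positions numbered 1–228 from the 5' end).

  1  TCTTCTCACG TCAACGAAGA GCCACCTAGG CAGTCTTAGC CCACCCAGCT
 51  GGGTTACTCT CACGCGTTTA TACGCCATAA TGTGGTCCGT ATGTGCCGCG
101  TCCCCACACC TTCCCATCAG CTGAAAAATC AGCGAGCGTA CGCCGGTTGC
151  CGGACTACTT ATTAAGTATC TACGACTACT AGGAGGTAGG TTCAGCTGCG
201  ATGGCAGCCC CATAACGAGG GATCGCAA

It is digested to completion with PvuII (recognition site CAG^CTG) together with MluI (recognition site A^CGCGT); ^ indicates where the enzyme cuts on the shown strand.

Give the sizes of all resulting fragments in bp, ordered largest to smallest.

75, 58, 48, 33, 14 bp

PvuII sites (CAGCTG) start at positions 46, 118, 193.
PvuII cuts after base 3 of each site, so after positions 48, 120, 195.
The MluI site (ACGCGT) starts at position 62.
MluI cuts after the first base of each site, so after position 62.
Combined cut positions: 48, 62, 120, 195.
Linear molecule, 4 cuts → 5 fragments:
  1–48 → 48 bp
  49–62 → 14 bp
  63–120 → 58 bp
  121–195 → 75 bp
  196–228 → 33 bp
Sorted largest to smallest: 75, 58, 48, 33, 14 bp.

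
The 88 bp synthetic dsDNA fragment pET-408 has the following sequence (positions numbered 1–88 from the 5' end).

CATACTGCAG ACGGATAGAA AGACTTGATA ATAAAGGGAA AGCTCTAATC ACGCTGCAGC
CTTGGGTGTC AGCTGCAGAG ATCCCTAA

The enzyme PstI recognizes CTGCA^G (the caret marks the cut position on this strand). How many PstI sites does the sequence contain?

3

CTGCAG occurs starting at positions 5, 54, 73.
PstI cuts at 3 sites.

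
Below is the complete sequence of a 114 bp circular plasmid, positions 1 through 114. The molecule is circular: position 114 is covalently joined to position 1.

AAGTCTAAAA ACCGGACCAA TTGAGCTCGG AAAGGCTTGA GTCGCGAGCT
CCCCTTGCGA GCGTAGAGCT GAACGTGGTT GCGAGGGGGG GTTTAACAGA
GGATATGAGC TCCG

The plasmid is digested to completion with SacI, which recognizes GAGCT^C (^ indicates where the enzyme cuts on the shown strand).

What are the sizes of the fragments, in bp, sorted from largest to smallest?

61, 30, 23 bp

SacI sites (GAGCTC) start at positions 23, 46, 107.
SacI cuts after base 5 of each site (before the last base), so after positions 27, 50, 111.
Circular molecule, 3 cuts → 3 fragments:
  28–50 → 23 bp
  51–111 → 61 bp
  112–114 then 1–27 → 3 + 27 = 30 bp
Sorted largest to smallest: 61, 30, 23 bp.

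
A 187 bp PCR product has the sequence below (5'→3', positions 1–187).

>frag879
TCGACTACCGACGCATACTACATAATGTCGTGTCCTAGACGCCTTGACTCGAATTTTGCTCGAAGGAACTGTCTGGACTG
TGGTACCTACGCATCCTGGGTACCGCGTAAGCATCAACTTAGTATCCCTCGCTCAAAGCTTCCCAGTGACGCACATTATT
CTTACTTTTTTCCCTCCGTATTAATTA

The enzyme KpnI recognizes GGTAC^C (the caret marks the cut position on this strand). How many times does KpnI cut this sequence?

GGTACC occurs starting at positions 82, 99.
KpnI cuts at 2 sites.

2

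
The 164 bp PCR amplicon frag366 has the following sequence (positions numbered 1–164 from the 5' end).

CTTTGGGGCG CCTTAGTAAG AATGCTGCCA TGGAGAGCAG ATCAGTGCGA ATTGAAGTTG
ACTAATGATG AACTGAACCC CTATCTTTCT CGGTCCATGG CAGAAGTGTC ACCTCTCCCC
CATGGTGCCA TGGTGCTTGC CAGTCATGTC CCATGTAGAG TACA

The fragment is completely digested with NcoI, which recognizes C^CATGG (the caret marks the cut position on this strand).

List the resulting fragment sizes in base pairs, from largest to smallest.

NcoI sites (CCATGG) start at positions 28, 95, 120, 128.
NcoI cuts after the first base of each site, so after positions 28, 95, 120, 128.
Linear molecule, 4 cuts → 5 fragments:
  1–28 → 28 bp
  29–95 → 67 bp
  96–120 → 25 bp
  121–128 → 8 bp
  129–164 → 36 bp
Sorted largest to smallest: 67, 36, 28, 25, 8 bp.

67, 36, 28, 25, 8 bp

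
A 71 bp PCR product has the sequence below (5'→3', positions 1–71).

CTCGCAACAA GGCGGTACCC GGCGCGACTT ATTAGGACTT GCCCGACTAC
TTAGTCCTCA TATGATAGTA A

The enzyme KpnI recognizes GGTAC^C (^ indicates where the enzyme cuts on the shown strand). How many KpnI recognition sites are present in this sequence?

1

GGTACC occurs starting at position 14.
KpnI cuts at 1 site.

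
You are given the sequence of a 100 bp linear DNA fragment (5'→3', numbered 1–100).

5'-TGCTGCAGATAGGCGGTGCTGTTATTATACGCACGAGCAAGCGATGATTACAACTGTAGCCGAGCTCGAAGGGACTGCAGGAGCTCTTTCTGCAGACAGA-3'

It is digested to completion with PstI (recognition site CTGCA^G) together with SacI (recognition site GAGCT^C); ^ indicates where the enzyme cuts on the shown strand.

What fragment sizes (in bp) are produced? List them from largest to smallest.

59, 13, 9, 7, 6, 6 bp

PstI sites (CTGCAG) start at positions 3, 75, 90.
PstI cuts after base 5 of each site (before the last base), so after positions 7, 79, 94.
SacI sites (GAGCTC) start at positions 62, 81.
SacI cuts after base 5 of each site (before the last base), so after positions 66, 85.
Combined cut positions: 7, 66, 79, 85, 94.
Linear molecule, 5 cuts → 6 fragments:
  1–7 → 7 bp
  8–66 → 59 bp
  67–79 → 13 bp
  80–85 → 6 bp
  86–94 → 9 bp
  95–100 → 6 bp
Sorted largest to smallest: 59, 13, 9, 7, 6, 6 bp.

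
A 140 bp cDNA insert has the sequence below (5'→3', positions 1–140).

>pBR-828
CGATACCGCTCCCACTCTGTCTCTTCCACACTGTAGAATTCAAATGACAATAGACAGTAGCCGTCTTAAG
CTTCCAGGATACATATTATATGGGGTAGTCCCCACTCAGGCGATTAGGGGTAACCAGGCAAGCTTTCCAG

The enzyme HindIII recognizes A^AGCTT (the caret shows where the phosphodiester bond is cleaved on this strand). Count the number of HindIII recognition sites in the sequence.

AAGCTT occurs starting at positions 68, 130.
HindIII cuts at 2 sites.

2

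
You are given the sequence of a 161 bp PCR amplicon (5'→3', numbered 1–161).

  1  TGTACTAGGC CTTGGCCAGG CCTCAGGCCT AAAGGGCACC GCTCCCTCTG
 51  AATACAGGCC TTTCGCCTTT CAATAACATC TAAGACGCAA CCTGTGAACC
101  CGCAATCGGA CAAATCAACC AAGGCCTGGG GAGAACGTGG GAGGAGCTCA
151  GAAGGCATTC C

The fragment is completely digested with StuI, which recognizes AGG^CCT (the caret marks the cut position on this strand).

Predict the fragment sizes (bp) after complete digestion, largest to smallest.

66, 37, 31, 11, 9, 7 bp

StuI sites (AGGCCT) start at positions 7, 18, 25, 56, 122.
StuI cuts after base 3 of each site, so after positions 9, 20, 27, 58, 124.
Linear molecule, 5 cuts → 6 fragments:
  1–9 → 9 bp
  10–20 → 11 bp
  21–27 → 7 bp
  28–58 → 31 bp
  59–124 → 66 bp
  125–161 → 37 bp
Sorted largest to smallest: 66, 37, 31, 11, 9, 7 bp.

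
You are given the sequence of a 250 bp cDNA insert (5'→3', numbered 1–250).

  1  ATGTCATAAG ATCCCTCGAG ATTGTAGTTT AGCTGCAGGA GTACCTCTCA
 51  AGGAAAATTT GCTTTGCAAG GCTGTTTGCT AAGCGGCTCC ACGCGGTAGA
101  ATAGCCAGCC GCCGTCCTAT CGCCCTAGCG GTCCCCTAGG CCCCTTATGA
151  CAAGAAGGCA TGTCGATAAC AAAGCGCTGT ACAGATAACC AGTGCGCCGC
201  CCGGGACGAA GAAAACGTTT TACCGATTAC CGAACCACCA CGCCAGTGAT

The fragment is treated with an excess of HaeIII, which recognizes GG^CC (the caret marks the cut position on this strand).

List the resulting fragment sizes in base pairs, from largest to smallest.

The HaeIII site (GGCC) starts at position 139.
HaeIII cuts after base 2 of each site, so after position 140.
Linear molecule, 1 cut → 2 fragments:
  1–140 → 140 bp
  141–250 → 110 bp
Sorted largest to smallest: 140, 110 bp.

140, 110 bp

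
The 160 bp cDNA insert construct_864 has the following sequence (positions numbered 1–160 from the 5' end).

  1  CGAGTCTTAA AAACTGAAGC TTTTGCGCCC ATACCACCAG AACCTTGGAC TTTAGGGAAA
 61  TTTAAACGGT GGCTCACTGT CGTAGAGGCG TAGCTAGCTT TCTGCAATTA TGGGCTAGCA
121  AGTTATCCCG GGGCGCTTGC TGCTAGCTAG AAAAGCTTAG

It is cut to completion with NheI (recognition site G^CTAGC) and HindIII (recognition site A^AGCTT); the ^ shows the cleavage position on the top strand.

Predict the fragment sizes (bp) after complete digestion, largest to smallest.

76, 28, 21, 17, 11, 7 bp

NheI sites (GCTAGC) start at positions 93, 114, 142.
NheI cuts after the first base of each site, so after positions 93, 114, 142.
HindIII sites (AAGCTT) start at positions 17, 153.
HindIII cuts after the first base of each site, so after positions 17, 153.
Combined cut positions: 17, 93, 114, 142, 153.
Linear molecule, 5 cuts → 6 fragments:
  1–17 → 17 bp
  18–93 → 76 bp
  94–114 → 21 bp
  115–142 → 28 bp
  143–153 → 11 bp
  154–160 → 7 bp
Sorted largest to smallest: 76, 28, 21, 17, 11, 7 bp.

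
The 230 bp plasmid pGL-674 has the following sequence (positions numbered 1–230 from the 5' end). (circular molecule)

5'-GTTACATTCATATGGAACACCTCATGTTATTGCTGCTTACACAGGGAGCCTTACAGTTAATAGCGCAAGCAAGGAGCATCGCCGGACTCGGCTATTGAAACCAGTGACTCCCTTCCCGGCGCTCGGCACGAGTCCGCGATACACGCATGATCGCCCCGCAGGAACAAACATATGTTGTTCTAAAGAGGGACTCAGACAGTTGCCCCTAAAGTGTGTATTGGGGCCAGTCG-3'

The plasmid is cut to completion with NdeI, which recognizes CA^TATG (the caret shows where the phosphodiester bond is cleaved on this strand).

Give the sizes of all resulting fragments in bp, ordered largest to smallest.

NdeI sites (CATATG) start at positions 9, 169.
NdeI cuts after base 2 of each site, so after positions 10, 170.
Circular molecule, 2 cuts → 2 fragments:
  11–170 → 160 bp
  171–230 then 1–10 → 60 + 10 = 70 bp
Sorted largest to smallest: 160, 70 bp.

160, 70 bp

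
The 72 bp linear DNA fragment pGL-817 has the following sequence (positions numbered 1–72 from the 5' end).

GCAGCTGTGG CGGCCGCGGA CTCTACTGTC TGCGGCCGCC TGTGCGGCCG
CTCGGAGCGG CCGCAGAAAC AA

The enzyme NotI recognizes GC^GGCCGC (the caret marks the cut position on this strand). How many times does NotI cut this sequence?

4

GCGGCCGC occurs starting at positions 10, 32, 44, 57.
NotI cuts at 4 sites.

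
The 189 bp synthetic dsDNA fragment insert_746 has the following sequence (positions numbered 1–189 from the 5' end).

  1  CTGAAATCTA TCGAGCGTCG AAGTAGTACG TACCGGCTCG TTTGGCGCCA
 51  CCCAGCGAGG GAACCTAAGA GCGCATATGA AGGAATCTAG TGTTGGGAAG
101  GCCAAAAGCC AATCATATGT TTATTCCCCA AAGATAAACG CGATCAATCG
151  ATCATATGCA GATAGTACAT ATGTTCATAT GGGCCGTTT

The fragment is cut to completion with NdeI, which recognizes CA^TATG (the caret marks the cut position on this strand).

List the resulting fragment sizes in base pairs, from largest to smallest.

75, 40, 39, 15, 12, 8 bp

NdeI sites (CATATG) start at positions 74, 114, 153, 168, 176.
NdeI cuts after base 2 of each site, so after positions 75, 115, 154, 169, 177.
Linear molecule, 5 cuts → 6 fragments:
  1–75 → 75 bp
  76–115 → 40 bp
  116–154 → 39 bp
  155–169 → 15 bp
  170–177 → 8 bp
  178–189 → 12 bp
Sorted largest to smallest: 75, 40, 39, 15, 12, 8 bp.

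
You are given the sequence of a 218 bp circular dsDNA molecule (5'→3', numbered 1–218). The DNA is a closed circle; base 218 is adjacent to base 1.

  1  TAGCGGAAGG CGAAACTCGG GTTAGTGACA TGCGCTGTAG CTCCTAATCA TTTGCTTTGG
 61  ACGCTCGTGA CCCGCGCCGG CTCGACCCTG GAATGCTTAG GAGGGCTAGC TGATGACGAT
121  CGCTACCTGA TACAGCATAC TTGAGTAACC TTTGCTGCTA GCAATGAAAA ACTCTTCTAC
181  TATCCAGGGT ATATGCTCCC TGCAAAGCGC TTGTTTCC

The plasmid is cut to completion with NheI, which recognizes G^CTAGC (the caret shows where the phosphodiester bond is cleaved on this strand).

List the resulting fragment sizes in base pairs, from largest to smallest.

166, 52 bp

NheI sites (GCTAGC) start at positions 105, 157.
NheI cuts after the first base of each site, so after positions 105, 157.
Circular molecule, 2 cuts → 2 fragments:
  106–157 → 52 bp
  158–218 then 1–105 → 61 + 105 = 166 bp
Sorted largest to smallest: 166, 52 bp.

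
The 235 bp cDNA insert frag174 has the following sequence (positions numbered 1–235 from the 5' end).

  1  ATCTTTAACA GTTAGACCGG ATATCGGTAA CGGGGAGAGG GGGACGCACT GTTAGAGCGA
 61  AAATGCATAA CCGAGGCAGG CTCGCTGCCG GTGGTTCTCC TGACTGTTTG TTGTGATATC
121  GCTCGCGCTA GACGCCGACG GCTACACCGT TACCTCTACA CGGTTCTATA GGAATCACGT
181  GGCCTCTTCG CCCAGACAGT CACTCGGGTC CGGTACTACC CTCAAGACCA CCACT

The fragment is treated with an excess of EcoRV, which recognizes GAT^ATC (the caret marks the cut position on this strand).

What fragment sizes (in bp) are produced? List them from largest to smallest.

118, 95, 22 bp

EcoRV sites (GATATC) start at positions 20, 115.
EcoRV cuts after base 3 of each site, so after positions 22, 117.
Linear molecule, 2 cuts → 3 fragments:
  1–22 → 22 bp
  23–117 → 95 bp
  118–235 → 118 bp
Sorted largest to smallest: 118, 95, 22 bp.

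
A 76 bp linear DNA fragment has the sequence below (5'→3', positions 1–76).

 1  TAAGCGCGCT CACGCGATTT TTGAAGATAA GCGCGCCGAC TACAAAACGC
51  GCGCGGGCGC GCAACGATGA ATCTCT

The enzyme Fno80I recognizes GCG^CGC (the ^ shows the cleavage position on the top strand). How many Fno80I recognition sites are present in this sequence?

GCGCGC occurs starting at positions 4, 31, 49, 57.
Fno80I cuts at 4 sites.

4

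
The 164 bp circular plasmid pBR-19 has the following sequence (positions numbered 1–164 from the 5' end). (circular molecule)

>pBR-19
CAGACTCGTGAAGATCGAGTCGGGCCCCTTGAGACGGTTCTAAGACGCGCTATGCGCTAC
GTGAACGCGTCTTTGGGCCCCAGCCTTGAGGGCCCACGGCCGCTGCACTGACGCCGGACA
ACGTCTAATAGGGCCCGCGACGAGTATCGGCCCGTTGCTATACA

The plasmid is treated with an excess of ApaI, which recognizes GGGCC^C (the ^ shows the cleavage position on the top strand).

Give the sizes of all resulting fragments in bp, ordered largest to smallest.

55, 53, 41, 15 bp

ApaI sites (GGGCCC) start at positions 22, 75, 90, 131.
ApaI cuts after base 5 of each site (before the last base), so after positions 26, 79, 94, 135.
Circular molecule, 4 cuts → 4 fragments:
  27–79 → 53 bp
  80–94 → 15 bp
  95–135 → 41 bp
  136–164 then 1–26 → 29 + 26 = 55 bp
Sorted largest to smallest: 55, 53, 41, 15 bp.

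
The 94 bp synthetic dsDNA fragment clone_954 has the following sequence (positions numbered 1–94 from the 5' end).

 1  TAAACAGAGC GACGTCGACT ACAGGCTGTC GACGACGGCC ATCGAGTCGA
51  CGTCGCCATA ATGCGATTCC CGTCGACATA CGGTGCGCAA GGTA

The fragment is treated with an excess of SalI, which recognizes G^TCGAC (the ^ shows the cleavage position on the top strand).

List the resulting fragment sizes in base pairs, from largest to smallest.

SalI sites (GTCGAC) start at positions 14, 28, 46, 72.
SalI cuts after the first base of each site, so after positions 14, 28, 46, 72.
Linear molecule, 4 cuts → 5 fragments:
  1–14 → 14 bp
  15–28 → 14 bp
  29–46 → 18 bp
  47–72 → 26 bp
  73–94 → 22 bp
Sorted largest to smallest: 26, 22, 18, 14, 14 bp.

26, 22, 18, 14, 14 bp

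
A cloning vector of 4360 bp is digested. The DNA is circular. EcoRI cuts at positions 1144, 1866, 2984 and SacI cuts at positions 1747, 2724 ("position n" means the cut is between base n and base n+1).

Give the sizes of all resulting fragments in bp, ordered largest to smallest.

2520, 858, 603, 260, 119 bp

Combined cut positions (sorted): 1144, 1747, 1866, 2724, 2984.
Circular molecule, 5 cuts → 5 fragments:
  1747 − 1144 = 603 bp
  1866 − 1747 = 119 bp
  2724 − 1866 = 858 bp
  2984 − 2724 = 260 bp
  wrap: 4360 − 2984 + 1144 = 2520 bp
Sorted largest to smallest: 2520, 858, 603, 260, 119 bp.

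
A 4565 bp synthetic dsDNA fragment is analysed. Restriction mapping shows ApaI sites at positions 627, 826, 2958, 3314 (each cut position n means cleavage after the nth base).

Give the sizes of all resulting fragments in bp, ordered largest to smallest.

2132, 1251, 627, 356, 199 bp

Linear molecule, 4 cuts → 5 fragments:
  627 − 0 = 627 bp
  826 − 627 = 199 bp
  2958 − 826 = 2132 bp
  3314 − 2958 = 356 bp
  4565 − 3314 = 1251 bp
Sorted largest to smallest: 2132, 1251, 627, 356, 199 bp.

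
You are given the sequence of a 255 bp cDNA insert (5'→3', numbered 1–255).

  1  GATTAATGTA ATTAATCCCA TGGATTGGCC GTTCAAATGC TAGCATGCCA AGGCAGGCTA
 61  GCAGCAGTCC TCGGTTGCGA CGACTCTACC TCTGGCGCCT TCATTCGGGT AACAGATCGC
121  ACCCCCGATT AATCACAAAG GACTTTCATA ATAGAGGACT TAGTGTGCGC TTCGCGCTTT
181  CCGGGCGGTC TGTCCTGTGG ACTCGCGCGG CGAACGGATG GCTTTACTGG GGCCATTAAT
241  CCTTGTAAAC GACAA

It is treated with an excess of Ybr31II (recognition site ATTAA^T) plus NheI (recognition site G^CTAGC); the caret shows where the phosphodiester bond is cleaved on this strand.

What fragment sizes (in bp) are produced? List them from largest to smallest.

Ybr31II sites (ATTAAT) start at positions 2, 11, 128, 235.
Ybr31II cuts after base 5 of each site (before the last base), so after positions 6, 15, 132, 239.
NheI sites (GCTAGC) start at positions 39, 57.
NheI cuts after the first base of each site, so after positions 39, 57.
Combined cut positions: 6, 15, 39, 57, 132, 239.
Linear molecule, 6 cuts → 7 fragments:
  1–6 → 6 bp
  7–15 → 9 bp
  16–39 → 24 bp
  40–57 → 18 bp
  58–132 → 75 bp
  133–239 → 107 bp
  240–255 → 16 bp
Sorted largest to smallest: 107, 75, 24, 18, 16, 9, 6 bp.

107, 75, 24, 18, 16, 9, 6 bp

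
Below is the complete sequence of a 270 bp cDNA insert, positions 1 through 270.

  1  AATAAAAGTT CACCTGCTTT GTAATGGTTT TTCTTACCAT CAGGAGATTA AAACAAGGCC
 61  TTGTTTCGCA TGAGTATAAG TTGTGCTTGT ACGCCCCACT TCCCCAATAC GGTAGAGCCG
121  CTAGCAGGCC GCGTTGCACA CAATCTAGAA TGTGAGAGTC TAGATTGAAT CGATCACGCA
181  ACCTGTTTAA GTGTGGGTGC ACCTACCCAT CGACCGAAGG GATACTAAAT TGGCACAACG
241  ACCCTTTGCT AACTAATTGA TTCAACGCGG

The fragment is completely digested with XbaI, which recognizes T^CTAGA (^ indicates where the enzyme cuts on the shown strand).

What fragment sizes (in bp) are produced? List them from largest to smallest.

144, 111, 15 bp

XbaI sites (TCTAGA) start at positions 144, 159.
XbaI cuts after the first base of each site, so after positions 144, 159.
Linear molecule, 2 cuts → 3 fragments:
  1–144 → 144 bp
  145–159 → 15 bp
  160–270 → 111 bp
Sorted largest to smallest: 144, 111, 15 bp.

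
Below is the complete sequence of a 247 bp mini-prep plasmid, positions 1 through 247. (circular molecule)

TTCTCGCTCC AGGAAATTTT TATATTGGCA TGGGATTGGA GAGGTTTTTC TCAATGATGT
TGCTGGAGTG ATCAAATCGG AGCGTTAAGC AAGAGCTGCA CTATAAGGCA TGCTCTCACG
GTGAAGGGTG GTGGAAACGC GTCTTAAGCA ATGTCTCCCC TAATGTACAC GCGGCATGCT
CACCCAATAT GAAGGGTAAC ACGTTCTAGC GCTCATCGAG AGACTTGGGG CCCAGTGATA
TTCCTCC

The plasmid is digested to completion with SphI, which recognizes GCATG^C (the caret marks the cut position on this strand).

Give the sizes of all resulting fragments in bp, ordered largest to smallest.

181, 66 bp

SphI sites (GCATGC) start at positions 108, 174.
SphI cuts after base 5 of each site (before the last base), so after positions 112, 178.
Circular molecule, 2 cuts → 2 fragments:
  113–178 → 66 bp
  179–247 then 1–112 → 69 + 112 = 181 bp
Sorted largest to smallest: 181, 66 bp.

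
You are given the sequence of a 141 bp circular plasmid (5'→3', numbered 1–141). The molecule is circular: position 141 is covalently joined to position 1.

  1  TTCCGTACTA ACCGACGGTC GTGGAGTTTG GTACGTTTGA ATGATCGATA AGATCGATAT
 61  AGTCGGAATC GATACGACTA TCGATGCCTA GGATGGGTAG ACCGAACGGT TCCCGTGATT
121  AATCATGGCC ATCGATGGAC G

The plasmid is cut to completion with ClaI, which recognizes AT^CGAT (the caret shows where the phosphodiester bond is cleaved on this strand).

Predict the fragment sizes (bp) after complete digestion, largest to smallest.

ClaI sites (ATCGAT) start at positions 44, 53, 68, 80, 131.
ClaI cuts after base 2 of each site, so after positions 45, 54, 69, 81, 132.
Circular molecule, 5 cuts → 5 fragments:
  46–54 → 9 bp
  55–69 → 15 bp
  70–81 → 12 bp
  82–132 → 51 bp
  133–141 then 1–45 → 9 + 45 = 54 bp
Sorted largest to smallest: 54, 51, 15, 12, 9 bp.

54, 51, 15, 12, 9 bp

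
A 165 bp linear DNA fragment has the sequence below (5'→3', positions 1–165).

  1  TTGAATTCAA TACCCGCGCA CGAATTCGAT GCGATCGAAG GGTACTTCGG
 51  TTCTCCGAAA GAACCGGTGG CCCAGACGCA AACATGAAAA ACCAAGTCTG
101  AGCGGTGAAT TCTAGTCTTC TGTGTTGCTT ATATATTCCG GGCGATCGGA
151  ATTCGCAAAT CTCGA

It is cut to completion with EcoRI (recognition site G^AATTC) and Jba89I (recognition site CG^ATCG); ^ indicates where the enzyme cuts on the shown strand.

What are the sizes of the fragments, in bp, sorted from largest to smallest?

EcoRI sites (GAATTC) start at positions 3, 22, 107, 149.
EcoRI cuts after the first base of each site, so after positions 3, 22, 107, 149.
Jba89I sites (CGATCG) start at positions 32, 143.
Jba89I cuts after base 2 of each site, so after positions 33, 144.
Combined cut positions: 3, 22, 33, 107, 144, 149.
Linear molecule, 6 cuts → 7 fragments:
  1–3 → 3 bp
  4–22 → 19 bp
  23–33 → 11 bp
  34–107 → 74 bp
  108–144 → 37 bp
  145–149 → 5 bp
  150–165 → 16 bp
Sorted largest to smallest: 74, 37, 19, 16, 11, 5, 3 bp.

74, 37, 19, 16, 11, 5, 3 bp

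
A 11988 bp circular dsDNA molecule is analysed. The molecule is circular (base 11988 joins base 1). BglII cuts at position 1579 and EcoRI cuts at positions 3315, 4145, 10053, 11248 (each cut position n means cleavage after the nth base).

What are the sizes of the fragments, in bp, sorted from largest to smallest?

Combined cut positions (sorted): 1579, 3315, 4145, 10053, 11248.
Circular molecule, 5 cuts → 5 fragments:
  3315 − 1579 = 1736 bp
  4145 − 3315 = 830 bp
  10053 − 4145 = 5908 bp
  11248 − 10053 = 1195 bp
  wrap: 11988 − 11248 + 1579 = 2319 bp
Sorted largest to smallest: 5908, 2319, 1736, 1195, 830 bp.

5908, 2319, 1736, 1195, 830 bp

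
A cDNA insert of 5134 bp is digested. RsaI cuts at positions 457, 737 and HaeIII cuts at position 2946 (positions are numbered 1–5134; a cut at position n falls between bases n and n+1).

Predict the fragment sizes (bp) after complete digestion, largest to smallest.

Combined cut positions (sorted): 457, 737, 2946.
Linear molecule, 3 cuts → 4 fragments:
  457 − 0 = 457 bp
  737 − 457 = 280 bp
  2946 − 737 = 2209 bp
  5134 − 2946 = 2188 bp
Sorted largest to smallest: 2209, 2188, 457, 280 bp.

2209, 2188, 457, 280 bp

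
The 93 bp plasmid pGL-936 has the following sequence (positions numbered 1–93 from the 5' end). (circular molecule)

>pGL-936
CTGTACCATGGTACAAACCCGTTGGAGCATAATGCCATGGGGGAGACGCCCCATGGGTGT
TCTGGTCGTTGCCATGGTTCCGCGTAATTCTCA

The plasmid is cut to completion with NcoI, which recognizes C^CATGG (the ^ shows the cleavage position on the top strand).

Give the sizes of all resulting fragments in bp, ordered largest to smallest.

29, 27, 21, 16 bp

NcoI sites (CCATGG) start at positions 6, 35, 51, 72.
NcoI cuts after the first base of each site, so after positions 6, 35, 51, 72.
Circular molecule, 4 cuts → 4 fragments:
  7–35 → 29 bp
  36–51 → 16 bp
  52–72 → 21 bp
  73–93 then 1–6 → 21 + 6 = 27 bp
Sorted largest to smallest: 29, 27, 21, 16 bp.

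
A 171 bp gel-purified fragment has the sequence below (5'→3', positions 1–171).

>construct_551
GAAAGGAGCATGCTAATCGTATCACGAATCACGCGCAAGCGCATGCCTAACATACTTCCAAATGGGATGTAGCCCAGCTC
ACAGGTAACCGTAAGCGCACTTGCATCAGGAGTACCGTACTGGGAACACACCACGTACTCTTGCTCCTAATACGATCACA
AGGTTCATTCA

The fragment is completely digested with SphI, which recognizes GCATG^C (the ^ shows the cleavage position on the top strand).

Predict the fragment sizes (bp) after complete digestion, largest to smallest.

126, 33, 12 bp

SphI sites (GCATGC) start at positions 8, 41.
SphI cuts after base 5 of each site (before the last base), so after positions 12, 45.
Linear molecule, 2 cuts → 3 fragments:
  1–12 → 12 bp
  13–45 → 33 bp
  46–171 → 126 bp
Sorted largest to smallest: 126, 33, 12 bp.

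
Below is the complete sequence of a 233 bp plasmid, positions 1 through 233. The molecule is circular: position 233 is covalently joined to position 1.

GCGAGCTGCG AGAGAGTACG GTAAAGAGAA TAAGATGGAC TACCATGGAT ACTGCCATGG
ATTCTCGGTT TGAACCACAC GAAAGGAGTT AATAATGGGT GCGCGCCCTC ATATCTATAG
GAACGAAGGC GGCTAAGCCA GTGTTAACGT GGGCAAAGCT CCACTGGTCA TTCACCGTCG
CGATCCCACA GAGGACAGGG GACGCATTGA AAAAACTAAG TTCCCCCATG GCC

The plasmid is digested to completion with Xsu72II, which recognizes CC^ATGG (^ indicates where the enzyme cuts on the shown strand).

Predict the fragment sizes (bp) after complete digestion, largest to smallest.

Xsu72II sites (CCATGG) start at positions 43, 55, 226.
Xsu72II cuts after base 2 of each site, so after positions 44, 56, 227.
Circular molecule, 3 cuts → 3 fragments:
  45–56 → 12 bp
  57–227 → 171 bp
  228–233 then 1–44 → 6 + 44 = 50 bp
Sorted largest to smallest: 171, 50, 12 bp.

171, 50, 12 bp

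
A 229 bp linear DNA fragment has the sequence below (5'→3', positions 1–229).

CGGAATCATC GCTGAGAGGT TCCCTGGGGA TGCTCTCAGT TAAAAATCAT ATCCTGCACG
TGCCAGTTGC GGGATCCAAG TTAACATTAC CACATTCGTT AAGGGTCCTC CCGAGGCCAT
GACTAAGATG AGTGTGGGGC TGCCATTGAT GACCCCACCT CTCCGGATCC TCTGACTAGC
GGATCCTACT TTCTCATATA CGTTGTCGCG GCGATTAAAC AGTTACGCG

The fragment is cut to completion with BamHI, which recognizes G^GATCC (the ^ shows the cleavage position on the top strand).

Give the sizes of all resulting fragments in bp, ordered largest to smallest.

BamHI sites (GGATCC) start at positions 72, 165, 181.
BamHI cuts after the first base of each site, so after positions 72, 165, 181.
Linear molecule, 3 cuts → 4 fragments:
  1–72 → 72 bp
  73–165 → 93 bp
  166–181 → 16 bp
  182–229 → 48 bp
Sorted largest to smallest: 93, 72, 48, 16 bp.

93, 72, 48, 16 bp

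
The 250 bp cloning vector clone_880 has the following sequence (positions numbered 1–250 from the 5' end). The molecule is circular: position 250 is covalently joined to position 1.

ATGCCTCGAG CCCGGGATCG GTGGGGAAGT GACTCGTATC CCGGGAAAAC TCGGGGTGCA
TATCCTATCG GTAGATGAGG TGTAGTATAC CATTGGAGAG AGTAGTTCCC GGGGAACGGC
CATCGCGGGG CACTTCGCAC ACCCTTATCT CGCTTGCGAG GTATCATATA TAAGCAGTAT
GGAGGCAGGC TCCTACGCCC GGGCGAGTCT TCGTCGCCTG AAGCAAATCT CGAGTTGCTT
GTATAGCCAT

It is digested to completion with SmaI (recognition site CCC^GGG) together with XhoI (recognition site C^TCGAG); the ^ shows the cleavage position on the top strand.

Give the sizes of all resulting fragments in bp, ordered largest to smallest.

90, 68, 29, 29, 26, 8 bp

SmaI sites (CCCGGG) start at positions 11, 40, 108, 198.
SmaI cuts after base 3 of each site, so after positions 13, 42, 110, 200.
XhoI sites (CTCGAG) start at positions 5, 229.
XhoI cuts after the first base of each site, so after positions 5, 229.
Combined cut positions: 5, 13, 42, 110, 200, 229.
Circular molecule, 6 cuts → 6 fragments:
  6–13 → 8 bp
  14–42 → 29 bp
  43–110 → 68 bp
  111–200 → 90 bp
  201–229 → 29 bp
  230–250 then 1–5 → 21 + 5 = 26 bp
Sorted largest to smallest: 90, 68, 29, 29, 26, 8 bp.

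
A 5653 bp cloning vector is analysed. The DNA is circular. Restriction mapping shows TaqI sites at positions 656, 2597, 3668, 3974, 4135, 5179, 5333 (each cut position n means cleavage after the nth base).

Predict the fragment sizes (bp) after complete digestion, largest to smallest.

1941, 1071, 1044, 976, 306, 161, 154 bp

Circular molecule, 7 cuts → 7 fragments:
  2597 − 656 = 1941 bp
  3668 − 2597 = 1071 bp
  3974 − 3668 = 306 bp
  4135 − 3974 = 161 bp
  5179 − 4135 = 1044 bp
  5333 − 5179 = 154 bp
  wrap: 5653 − 5333 + 656 = 976 bp
Sorted largest to smallest: 1941, 1071, 1044, 976, 306, 161, 154 bp.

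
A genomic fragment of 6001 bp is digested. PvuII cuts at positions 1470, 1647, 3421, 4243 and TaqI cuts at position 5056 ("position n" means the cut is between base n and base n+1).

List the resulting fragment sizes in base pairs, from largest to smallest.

Combined cut positions (sorted): 1470, 1647, 3421, 4243, 5056.
Linear molecule, 5 cuts → 6 fragments:
  1470 − 0 = 1470 bp
  1647 − 1470 = 177 bp
  3421 − 1647 = 1774 bp
  4243 − 3421 = 822 bp
  5056 − 4243 = 813 bp
  6001 − 5056 = 945 bp
Sorted largest to smallest: 1774, 1470, 945, 822, 813, 177 bp.

1774, 1470, 945, 822, 813, 177 bp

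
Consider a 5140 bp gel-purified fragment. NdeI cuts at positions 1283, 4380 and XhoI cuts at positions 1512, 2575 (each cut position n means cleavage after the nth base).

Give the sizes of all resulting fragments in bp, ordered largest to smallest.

Combined cut positions (sorted): 1283, 1512, 2575, 4380.
Linear molecule, 4 cuts → 5 fragments:
  1283 − 0 = 1283 bp
  1512 − 1283 = 229 bp
  2575 − 1512 = 1063 bp
  4380 − 2575 = 1805 bp
  5140 − 4380 = 760 bp
Sorted largest to smallest: 1805, 1283, 1063, 760, 229 bp.

1805, 1283, 1063, 760, 229 bp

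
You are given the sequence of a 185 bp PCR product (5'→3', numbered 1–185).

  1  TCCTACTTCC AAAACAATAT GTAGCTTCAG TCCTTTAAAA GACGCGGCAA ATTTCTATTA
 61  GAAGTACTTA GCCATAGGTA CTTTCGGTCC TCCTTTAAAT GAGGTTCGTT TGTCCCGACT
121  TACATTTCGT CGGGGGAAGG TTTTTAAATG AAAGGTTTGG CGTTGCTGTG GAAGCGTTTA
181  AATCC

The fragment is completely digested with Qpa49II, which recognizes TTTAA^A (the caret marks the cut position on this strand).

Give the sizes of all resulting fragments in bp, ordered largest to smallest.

Qpa49II sites (TTTAAA) start at positions 34, 94, 143, 177.
Qpa49II cuts after base 5 of each site (before the last base), so after positions 38, 98, 147, 181.
Linear molecule, 4 cuts → 5 fragments:
  1–38 → 38 bp
  39–98 → 60 bp
  99–147 → 49 bp
  148–181 → 34 bp
  182–185 → 4 bp
Sorted largest to smallest: 60, 49, 38, 34, 4 bp.

60, 49, 38, 34, 4 bp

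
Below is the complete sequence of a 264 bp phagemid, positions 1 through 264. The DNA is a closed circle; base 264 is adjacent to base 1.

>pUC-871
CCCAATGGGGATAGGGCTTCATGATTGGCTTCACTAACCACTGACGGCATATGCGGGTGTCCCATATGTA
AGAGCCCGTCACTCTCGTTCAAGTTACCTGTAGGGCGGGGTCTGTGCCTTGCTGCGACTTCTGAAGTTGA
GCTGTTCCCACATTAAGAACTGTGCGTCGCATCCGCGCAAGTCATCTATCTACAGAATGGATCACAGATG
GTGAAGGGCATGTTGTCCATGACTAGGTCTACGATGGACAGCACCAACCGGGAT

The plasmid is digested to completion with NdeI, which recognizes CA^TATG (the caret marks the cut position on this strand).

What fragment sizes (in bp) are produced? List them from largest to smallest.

NdeI sites (CATATG) start at positions 48, 63.
NdeI cuts after base 2 of each site, so after positions 49, 64.
Circular molecule, 2 cuts → 2 fragments:
  50–64 → 15 bp
  65–264 then 1–49 → 200 + 49 = 249 bp
Sorted largest to smallest: 249, 15 bp.

249, 15 bp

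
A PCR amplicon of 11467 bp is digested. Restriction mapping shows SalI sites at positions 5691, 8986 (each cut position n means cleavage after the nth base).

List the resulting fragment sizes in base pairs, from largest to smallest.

Linear molecule, 2 cuts → 3 fragments:
  5691 − 0 = 5691 bp
  8986 − 5691 = 3295 bp
  11467 − 8986 = 2481 bp
Sorted largest to smallest: 5691, 3295, 2481 bp.

5691, 3295, 2481 bp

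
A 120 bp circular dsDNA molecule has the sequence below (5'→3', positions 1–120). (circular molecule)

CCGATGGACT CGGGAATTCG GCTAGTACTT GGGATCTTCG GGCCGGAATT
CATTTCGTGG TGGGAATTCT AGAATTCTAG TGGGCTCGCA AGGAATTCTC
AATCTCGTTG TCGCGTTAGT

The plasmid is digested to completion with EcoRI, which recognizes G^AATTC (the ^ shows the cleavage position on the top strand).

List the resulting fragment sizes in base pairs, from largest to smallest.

41, 32, 21, 18, 8 bp

EcoRI sites (GAATTC) start at positions 14, 46, 64, 72, 93.
EcoRI cuts after the first base of each site, so after positions 14, 46, 64, 72, 93.
Circular molecule, 5 cuts → 5 fragments:
  15–46 → 32 bp
  47–64 → 18 bp
  65–72 → 8 bp
  73–93 → 21 bp
  94–120 then 1–14 → 27 + 14 = 41 bp
Sorted largest to smallest: 41, 32, 21, 18, 8 bp.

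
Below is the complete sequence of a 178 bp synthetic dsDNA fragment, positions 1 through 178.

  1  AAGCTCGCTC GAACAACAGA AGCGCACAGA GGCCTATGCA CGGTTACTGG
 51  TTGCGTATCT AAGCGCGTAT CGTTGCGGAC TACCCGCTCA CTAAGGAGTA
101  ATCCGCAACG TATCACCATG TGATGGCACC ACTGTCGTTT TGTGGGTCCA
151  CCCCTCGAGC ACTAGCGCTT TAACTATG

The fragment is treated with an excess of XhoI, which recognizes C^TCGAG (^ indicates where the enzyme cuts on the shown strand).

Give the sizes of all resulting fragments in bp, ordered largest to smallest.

154, 24 bp

The XhoI site (CTCGAG) starts at position 154.
XhoI cuts after the first base of each site, so after position 154.
Linear molecule, 1 cut → 2 fragments:
  1–154 → 154 bp
  155–178 → 24 bp
Sorted largest to smallest: 154, 24 bp.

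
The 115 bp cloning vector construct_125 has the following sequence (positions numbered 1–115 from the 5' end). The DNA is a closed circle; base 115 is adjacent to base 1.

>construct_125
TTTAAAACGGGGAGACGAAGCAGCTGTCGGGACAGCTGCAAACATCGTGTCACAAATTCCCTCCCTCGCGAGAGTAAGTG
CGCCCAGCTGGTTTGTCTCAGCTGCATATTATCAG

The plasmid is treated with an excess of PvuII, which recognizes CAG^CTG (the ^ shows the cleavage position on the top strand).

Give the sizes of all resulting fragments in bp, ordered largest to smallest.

PvuII sites (CAGCTG) start at positions 21, 33, 85, 99.
PvuII cuts after base 3 of each site, so after positions 23, 35, 87, 101.
Circular molecule, 4 cuts → 4 fragments:
  24–35 → 12 bp
  36–87 → 52 bp
  88–101 → 14 bp
  102–115 then 1–23 → 14 + 23 = 37 bp
Sorted largest to smallest: 52, 37, 14, 12 bp.

52, 37, 14, 12 bp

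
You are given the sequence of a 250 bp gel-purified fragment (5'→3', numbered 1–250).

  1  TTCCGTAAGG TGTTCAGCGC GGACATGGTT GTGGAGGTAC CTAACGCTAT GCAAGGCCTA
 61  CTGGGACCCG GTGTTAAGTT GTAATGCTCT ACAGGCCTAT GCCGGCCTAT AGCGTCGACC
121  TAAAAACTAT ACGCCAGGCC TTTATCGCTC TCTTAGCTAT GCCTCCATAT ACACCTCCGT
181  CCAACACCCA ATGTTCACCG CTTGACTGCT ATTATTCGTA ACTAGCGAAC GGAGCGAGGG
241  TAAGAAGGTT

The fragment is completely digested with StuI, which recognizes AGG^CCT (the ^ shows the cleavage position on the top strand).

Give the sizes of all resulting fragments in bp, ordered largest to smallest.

StuI sites (AGGCCT) start at positions 54, 93, 136.
StuI cuts after base 3 of each site, so after positions 56, 95, 138.
Linear molecule, 3 cuts → 4 fragments:
  1–56 → 56 bp
  57–95 → 39 bp
  96–138 → 43 bp
  139–250 → 112 bp
Sorted largest to smallest: 112, 56, 43, 39 bp.

112, 56, 43, 39 bp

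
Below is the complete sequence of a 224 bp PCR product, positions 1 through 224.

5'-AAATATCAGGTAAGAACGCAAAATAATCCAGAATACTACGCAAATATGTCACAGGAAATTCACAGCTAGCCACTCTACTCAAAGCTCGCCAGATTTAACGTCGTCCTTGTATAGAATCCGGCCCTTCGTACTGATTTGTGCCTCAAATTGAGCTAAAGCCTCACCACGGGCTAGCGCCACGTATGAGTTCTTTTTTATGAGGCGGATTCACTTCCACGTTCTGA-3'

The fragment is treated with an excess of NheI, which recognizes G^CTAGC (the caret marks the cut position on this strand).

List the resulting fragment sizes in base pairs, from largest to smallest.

105, 65, 54 bp

NheI sites (GCTAGC) start at positions 65, 170.
NheI cuts after the first base of each site, so after positions 65, 170.
Linear molecule, 2 cuts → 3 fragments:
  1–65 → 65 bp
  66–170 → 105 bp
  171–224 → 54 bp
Sorted largest to smallest: 105, 65, 54 bp.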